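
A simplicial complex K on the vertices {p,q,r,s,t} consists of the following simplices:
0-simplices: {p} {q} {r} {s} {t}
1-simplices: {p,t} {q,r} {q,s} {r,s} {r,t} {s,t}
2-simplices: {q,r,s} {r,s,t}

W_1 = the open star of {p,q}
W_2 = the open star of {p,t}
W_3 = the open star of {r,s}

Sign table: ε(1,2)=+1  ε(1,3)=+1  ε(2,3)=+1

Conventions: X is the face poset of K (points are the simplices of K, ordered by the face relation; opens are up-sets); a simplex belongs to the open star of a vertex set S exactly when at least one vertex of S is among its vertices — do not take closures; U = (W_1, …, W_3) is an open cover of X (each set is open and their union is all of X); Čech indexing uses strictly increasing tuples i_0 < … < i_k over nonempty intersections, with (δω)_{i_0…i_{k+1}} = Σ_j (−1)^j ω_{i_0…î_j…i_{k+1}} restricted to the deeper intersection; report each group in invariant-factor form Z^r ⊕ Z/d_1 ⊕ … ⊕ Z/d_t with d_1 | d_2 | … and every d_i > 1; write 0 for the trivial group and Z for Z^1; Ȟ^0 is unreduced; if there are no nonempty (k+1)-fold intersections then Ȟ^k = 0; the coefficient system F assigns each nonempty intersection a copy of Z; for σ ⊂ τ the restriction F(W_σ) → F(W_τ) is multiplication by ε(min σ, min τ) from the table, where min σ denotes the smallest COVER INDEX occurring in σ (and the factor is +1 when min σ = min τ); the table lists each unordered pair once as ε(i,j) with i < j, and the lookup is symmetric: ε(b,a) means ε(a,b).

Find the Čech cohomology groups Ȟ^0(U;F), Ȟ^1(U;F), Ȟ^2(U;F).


nonempty intersections:
  W1={{p},{q},{p,t},{q,r},{q,s},{q,r,s}} W2={{p},{t},{p,t},{r,t},{s,t},{r,s,t}} W3={{r},{s},{q,r},{q,s},{r,s},{r,t},{s,t},{q,r,s},{r,s,t}}
  W12={{p},{p,t}} W13={{q,r},{q,s},{q,r,s}} W23={{r,t},{s,t},{r,s,t}}
C dims 3,3; δ0: rk 2, SNF 1^2
Ȟ^0: (3−2)−0=1 ⇒ Z
Ȟ^1: (3−0)−2=1 ⇒ Z
Ȟ^2: (0−0)−0=0 ⇒ 0

Ȟ^0(U;F) ≅ Z; Ȟ^1(U;F) ≅ Z; Ȟ^2(U;F) ≅ 0


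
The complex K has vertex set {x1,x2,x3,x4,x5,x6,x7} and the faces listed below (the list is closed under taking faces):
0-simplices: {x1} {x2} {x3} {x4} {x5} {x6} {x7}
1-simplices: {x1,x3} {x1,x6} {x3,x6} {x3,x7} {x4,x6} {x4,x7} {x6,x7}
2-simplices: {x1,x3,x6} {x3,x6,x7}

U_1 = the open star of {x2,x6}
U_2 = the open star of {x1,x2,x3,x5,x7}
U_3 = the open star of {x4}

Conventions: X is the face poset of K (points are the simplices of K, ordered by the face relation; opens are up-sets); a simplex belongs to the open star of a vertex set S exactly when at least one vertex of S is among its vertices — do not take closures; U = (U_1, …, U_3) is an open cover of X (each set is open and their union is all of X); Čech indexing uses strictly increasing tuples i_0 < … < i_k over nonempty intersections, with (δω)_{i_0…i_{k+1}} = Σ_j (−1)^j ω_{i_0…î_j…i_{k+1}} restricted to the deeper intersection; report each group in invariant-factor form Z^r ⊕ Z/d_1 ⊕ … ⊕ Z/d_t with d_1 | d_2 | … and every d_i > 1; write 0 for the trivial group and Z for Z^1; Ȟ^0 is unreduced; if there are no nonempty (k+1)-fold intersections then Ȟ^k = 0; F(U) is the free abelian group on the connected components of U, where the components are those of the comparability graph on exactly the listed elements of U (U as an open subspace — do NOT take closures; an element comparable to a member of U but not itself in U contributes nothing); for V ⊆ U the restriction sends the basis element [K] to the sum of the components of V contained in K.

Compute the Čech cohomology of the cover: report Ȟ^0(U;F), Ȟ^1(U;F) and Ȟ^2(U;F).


Ȟ^0(U;F) ≅ Z^3,  Ȟ^1(U;F) ≅ Z,  Ȟ^2(U;F) ≅ 0

cover nerve:
  U1={{x2},{x6},{x1,x6},{x3,x6},{x4,x6},{x6,x7},{x1,x3,x6},{x3,x6,x7}} U2={{x1},{x2},{x3},{x5},{x7},{x1,x3},{x1,x6},{x3,x6},{x3,x7},{x4,x7},{x6,x7},{x1,x3,x6},{x3,x6,x7}} U3={{x4},{x4,x6},{x4,x7}}
  U12={{x2},{x1,x6},{x3,x6},{x6,x7},{x1,x3,x6},{x3,x6,x7}} U13={{x4,x6}} U23={{x4,x7}}
components per intersection:
  U1: {{x2}} {{x6},{x1,x6},{x3,x6},{x4,x6},{x6,x7},{x1,x3,x6},{x3,x6,x7}}
  U2: {{x1},{x3},{x7},{x1,x3},{x1,x6},{x3,x6},{x3,x7},{x4,x7},{x6,x7},{x1,x3,x6},{x3,x6,x7}} {{x2}} {{x5}}
  U3: {{x4},{x4,x6},{x4,x7}}
  U12: {{x2}} {{x1,x6},{x3,x6},{x6,x7},{x1,x3,x6},{x3,x6,x7}}
  U13: {{x4,x6}}
  U23: {{x4,x7}}
C dims 6,4; δ0: rk 3, SNF 1^3
Ȟ^0: (6−3)−0=3 ⇒ Z^3
Ȟ^1: (4−0)−3=1 ⇒ Z
Ȟ^2: (0−0)−0=0 ⇒ 0


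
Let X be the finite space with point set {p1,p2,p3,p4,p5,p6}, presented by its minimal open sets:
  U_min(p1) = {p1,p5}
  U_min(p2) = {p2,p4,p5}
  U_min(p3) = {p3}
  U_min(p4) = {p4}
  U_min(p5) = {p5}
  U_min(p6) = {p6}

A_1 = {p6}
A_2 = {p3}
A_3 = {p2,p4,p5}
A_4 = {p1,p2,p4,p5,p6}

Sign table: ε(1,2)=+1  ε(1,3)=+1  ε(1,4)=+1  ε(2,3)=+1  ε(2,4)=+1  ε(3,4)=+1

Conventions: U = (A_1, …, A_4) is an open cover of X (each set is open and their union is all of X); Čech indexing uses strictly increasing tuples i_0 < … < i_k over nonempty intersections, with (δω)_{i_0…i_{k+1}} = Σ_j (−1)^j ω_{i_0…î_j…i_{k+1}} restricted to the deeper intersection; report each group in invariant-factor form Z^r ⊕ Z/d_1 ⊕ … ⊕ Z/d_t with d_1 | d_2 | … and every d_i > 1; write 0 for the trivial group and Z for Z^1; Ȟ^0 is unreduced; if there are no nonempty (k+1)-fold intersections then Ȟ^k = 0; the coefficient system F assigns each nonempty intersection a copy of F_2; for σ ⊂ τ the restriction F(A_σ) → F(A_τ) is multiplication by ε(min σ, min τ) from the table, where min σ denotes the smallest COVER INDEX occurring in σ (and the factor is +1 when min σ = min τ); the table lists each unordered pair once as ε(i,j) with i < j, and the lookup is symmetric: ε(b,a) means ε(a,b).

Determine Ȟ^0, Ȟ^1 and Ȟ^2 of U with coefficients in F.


cover nerve:
  A14={p6} A34={p2,p4,p5}
C dims 4,2; δ0: rk_F2 2
Ȟ^0: (4−2)−0=2 ⇒ Z/2 ⊕ Z/2
Ȟ^1: (2−0)−2=0 ⇒ 0
Ȟ^2: (0−0)−0=0 ⇒ 0

Ȟ^0 = Z/2 ⊕ Z/2,  Ȟ^1 = 0,  Ȟ^2 = 0


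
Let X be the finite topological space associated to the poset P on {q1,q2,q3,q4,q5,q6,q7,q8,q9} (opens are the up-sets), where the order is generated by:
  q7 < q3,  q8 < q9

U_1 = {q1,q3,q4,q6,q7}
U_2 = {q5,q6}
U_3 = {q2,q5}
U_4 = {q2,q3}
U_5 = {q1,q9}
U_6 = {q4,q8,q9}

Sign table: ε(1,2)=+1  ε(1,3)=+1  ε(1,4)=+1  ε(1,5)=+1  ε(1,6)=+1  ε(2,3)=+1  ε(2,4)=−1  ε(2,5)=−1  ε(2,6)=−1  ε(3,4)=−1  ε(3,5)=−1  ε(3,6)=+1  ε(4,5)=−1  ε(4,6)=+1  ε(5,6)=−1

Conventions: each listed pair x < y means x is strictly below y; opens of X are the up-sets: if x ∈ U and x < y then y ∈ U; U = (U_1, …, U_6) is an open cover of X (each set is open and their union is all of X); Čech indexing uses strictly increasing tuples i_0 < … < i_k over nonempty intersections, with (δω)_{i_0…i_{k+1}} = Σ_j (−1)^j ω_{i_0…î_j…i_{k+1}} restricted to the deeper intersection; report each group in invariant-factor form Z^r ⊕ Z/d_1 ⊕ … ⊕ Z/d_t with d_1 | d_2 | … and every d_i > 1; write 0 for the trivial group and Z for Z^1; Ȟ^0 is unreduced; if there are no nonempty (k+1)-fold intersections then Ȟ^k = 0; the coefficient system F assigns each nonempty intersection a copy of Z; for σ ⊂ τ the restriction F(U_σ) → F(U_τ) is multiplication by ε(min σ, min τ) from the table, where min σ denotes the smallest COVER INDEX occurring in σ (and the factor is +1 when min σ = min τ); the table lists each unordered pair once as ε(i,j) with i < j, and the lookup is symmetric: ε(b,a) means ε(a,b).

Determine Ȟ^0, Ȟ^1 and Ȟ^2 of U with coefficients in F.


Ȟ^0(U;F) ≅ 0, Ȟ^1(U;F) ≅ Z ⊕ Z/2 and Ȟ^2(U;F) ≅ 0

nerve of the cover:
  U12={q6} U14={q3} U15={q1} U16={q4} U23={q5} U34={q2} U56={q9}
C dims 6,7; δ0: rk 6, SNF 1^5·2
Ȟ^0 = (6 − 6) − 0 = 0, so Ȟ^0 ≅ 0
Ȟ^1 = (7 − 0) − 6 = 1 plus torsion [2], so Ȟ^1 ≅ Z ⊕ Z/2
Ȟ^2 = (0 − 0) − 0 = 0, so Ȟ^2 ≅ 0


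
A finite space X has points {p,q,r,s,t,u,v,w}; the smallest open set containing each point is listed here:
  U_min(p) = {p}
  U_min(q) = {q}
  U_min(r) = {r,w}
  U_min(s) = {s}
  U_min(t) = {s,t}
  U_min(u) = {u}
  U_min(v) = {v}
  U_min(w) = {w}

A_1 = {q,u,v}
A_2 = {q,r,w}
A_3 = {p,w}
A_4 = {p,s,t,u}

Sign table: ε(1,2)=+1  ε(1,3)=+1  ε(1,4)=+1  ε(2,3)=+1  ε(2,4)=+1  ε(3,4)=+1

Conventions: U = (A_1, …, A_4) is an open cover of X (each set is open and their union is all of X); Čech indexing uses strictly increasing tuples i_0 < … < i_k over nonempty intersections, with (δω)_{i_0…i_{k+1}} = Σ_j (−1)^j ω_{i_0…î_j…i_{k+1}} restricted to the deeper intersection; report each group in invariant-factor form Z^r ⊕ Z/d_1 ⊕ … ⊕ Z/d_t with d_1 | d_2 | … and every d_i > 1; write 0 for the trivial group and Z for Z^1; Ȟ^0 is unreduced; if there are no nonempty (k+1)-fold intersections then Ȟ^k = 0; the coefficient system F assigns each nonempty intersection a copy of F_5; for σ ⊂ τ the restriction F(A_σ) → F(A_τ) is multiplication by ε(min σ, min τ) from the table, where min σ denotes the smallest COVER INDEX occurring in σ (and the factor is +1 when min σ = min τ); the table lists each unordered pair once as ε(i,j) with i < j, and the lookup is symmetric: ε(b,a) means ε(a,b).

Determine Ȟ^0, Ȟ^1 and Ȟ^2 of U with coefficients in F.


Ȟ^0 ≅ Z/5,  Ȟ^1 ≅ Z/5,  Ȟ^2 ≅ 0

intersection data:
  A12={q} A14={u} A23={w} A34={p}
C dims 4,4; δ0: rk_F5 3
Ȟ^0 = (4 − 3) − 0 = 1, so Ȟ^0 ≅ Z/5
Ȟ^1 = (4 − 0) − 3 = 1, so Ȟ^1 ≅ Z/5
Ȟ^2 = (0 − 0) − 0 = 0, so Ȟ^2 ≅ 0


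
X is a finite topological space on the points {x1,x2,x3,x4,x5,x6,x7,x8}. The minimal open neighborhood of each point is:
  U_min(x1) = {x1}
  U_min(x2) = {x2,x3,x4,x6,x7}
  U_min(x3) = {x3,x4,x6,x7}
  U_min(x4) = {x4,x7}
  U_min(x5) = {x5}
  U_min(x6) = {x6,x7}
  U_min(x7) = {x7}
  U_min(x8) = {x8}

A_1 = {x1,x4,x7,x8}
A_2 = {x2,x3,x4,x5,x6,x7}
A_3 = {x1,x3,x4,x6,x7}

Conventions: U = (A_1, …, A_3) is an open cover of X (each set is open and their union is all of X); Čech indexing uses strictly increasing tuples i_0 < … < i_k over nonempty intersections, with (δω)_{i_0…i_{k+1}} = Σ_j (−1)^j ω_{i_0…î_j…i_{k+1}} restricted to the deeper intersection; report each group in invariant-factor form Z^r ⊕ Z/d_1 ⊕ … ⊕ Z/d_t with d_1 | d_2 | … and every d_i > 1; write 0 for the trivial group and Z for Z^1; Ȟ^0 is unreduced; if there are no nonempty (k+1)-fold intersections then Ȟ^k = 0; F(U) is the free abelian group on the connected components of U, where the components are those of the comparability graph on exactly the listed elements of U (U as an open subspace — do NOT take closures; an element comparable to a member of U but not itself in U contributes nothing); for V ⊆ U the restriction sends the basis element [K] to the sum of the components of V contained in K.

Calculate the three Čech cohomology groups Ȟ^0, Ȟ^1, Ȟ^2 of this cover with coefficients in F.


intersection data:
  A12={x4,x7} A13={x1,x4,x7} A23={x3,x4,x6,x7}
  A123={x4,x7}
components per intersection:
  A1: {x1} {x4,x7} {x8}
  A2: {x2,x3,x4,x6,x7} {x5}
  A3: {x1} {x3,x4,x6,x7}
  A12: {x4,x7}
  A13: {x1} {x4,x7}
  A23: {x3,x4,x6,x7}
  A123: {x4,x7}
C dims 7,4,1; δ0: rk 3, SNF 1^3; δ1: rk 1, SNF 1^1
Ȟ^0 = (7 − 3) − 0 = 4, so Ȟ^0 ≅ Z^4
Ȟ^1 = (4 − 1) − 3 = 0, so Ȟ^1 ≅ 0
Ȟ^2 = (1 − 0) − 1 = 0, so Ȟ^2 ≅ 0

Ȟ^0 = Z^4, Ȟ^1 = 0, Ȟ^2 = 0


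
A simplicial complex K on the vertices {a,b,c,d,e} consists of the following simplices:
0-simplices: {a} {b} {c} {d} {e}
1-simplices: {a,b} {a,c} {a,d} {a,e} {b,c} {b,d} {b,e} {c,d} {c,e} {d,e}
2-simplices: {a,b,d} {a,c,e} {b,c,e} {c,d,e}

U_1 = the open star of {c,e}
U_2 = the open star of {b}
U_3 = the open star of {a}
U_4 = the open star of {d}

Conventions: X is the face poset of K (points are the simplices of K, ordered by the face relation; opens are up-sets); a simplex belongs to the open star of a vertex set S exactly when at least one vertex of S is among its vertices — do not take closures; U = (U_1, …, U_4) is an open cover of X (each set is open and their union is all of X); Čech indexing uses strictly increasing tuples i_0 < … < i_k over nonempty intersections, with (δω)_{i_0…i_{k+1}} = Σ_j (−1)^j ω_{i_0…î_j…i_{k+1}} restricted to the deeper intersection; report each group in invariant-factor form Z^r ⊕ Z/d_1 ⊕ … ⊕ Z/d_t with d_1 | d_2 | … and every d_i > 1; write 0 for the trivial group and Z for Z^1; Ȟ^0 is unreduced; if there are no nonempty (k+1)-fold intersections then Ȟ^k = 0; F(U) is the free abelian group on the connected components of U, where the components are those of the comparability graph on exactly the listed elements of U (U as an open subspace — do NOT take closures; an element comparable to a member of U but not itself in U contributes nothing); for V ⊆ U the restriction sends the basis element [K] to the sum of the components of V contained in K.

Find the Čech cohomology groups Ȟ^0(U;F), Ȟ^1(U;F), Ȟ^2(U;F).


Ȟ^0 ≅ Z,  Ȟ^1 ≅ Z^2,  Ȟ^2 ≅ 0

nerve of the cover:
  U1={{c},{e},{a,c},{a,e},{b,c},{b,e},{c,d},{c,e},{d,e},{a,c,e},{b,c,e},{c,d,e}} U2={{b},{a,b},{b,c},{b,d},{b,e},{a,b,d},{b,c,e}} U3={{a},{a,b},{a,c},{a,d},{a,e},{a,b,d},{a,c,e}} U4={{d},{a,d},{b,d},{c,d},{d,e},{a,b,d},{c,d,e}}
  U12={{b,c},{b,e},{b,c,e}} U13={{a,c},{a,e},{a,c,e}} U14={{c,d},{d,e},{c,d,e}} U23={{a,b},{a,b,d}} U24={{b,d},{a,b,d}} U34={{a,d},{a,b,d}}
  U234={{a,b,d}}
components per intersection:
  U1: {{c},{e},{a,c},{a,e},{b,c},{b,e},{c,d},{c,e},{d,e},{a,c,e},{b,c,e},{c,d,e}}
  U2: {{b},{a,b},{b,c},{b,d},{b,e},{a,b,d},{b,c,e}}
  U3: {{a},{a,b},{a,c},{a,d},{a,e},{a,b,d},{a,c,e}}
  U4: {{d},{a,d},{b,d},{c,d},{d,e},{a,b,d},{c,d,e}}
  U12: {{b,c},{b,e},{b,c,e}}
  U13: {{a,c},{a,e},{a,c,e}}
  U14: {{c,d},{d,e},{c,d,e}}
  U23: {{a,b},{a,b,d}}
  U24: {{b,d},{a,b,d}}
  U34: {{a,d},{a,b,d}}
  U234: {{a,b,d}}
C dims 4,6,1; δ0: rk 3, SNF 1^3; δ1: rk 1, SNF 1^1
Ȟ^0 = (4 − 3) − 0 = 1, so Ȟ^0 ≅ Z
Ȟ^1 = (6 − 1) − 3 = 2, so Ȟ^1 ≅ Z^2
Ȟ^2 = (1 − 0) − 1 = 0, so Ȟ^2 ≅ 0


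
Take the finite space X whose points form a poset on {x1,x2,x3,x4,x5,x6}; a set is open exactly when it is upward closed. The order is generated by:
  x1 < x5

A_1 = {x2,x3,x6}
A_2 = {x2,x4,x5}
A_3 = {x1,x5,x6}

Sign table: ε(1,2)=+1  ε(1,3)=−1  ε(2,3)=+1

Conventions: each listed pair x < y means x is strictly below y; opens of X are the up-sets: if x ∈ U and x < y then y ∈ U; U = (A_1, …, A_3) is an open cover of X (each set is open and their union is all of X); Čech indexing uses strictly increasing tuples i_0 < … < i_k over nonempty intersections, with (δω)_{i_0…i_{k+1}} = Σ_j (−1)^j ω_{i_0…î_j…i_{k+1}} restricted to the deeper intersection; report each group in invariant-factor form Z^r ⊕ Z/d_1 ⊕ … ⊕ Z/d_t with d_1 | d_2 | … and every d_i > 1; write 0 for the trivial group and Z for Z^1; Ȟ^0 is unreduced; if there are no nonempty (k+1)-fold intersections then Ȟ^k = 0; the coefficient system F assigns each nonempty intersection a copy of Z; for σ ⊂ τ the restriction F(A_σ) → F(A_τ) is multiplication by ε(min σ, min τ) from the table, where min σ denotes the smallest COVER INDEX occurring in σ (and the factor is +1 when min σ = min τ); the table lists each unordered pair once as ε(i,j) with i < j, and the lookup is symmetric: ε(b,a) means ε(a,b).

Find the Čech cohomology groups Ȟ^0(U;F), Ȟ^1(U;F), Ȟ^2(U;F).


nonempty overlaps:
  A12={x2} A13={x6} A23={x5}
C dims 3,3; δ0: rk 3, SNF 1^2·2
degree 0: 3−3−0 = 0 → Ȟ^0 ≅ 0
degree 1: 3−0−3 = 0 plus torsion [2] → Ȟ^1 ≅ Z/2
degree 2: 0−0−0 = 0 → Ȟ^2 ≅ 0

Ȟ^0 ≅ 0,  Ȟ^1 ≅ Z/2,  Ȟ^2 ≅ 0


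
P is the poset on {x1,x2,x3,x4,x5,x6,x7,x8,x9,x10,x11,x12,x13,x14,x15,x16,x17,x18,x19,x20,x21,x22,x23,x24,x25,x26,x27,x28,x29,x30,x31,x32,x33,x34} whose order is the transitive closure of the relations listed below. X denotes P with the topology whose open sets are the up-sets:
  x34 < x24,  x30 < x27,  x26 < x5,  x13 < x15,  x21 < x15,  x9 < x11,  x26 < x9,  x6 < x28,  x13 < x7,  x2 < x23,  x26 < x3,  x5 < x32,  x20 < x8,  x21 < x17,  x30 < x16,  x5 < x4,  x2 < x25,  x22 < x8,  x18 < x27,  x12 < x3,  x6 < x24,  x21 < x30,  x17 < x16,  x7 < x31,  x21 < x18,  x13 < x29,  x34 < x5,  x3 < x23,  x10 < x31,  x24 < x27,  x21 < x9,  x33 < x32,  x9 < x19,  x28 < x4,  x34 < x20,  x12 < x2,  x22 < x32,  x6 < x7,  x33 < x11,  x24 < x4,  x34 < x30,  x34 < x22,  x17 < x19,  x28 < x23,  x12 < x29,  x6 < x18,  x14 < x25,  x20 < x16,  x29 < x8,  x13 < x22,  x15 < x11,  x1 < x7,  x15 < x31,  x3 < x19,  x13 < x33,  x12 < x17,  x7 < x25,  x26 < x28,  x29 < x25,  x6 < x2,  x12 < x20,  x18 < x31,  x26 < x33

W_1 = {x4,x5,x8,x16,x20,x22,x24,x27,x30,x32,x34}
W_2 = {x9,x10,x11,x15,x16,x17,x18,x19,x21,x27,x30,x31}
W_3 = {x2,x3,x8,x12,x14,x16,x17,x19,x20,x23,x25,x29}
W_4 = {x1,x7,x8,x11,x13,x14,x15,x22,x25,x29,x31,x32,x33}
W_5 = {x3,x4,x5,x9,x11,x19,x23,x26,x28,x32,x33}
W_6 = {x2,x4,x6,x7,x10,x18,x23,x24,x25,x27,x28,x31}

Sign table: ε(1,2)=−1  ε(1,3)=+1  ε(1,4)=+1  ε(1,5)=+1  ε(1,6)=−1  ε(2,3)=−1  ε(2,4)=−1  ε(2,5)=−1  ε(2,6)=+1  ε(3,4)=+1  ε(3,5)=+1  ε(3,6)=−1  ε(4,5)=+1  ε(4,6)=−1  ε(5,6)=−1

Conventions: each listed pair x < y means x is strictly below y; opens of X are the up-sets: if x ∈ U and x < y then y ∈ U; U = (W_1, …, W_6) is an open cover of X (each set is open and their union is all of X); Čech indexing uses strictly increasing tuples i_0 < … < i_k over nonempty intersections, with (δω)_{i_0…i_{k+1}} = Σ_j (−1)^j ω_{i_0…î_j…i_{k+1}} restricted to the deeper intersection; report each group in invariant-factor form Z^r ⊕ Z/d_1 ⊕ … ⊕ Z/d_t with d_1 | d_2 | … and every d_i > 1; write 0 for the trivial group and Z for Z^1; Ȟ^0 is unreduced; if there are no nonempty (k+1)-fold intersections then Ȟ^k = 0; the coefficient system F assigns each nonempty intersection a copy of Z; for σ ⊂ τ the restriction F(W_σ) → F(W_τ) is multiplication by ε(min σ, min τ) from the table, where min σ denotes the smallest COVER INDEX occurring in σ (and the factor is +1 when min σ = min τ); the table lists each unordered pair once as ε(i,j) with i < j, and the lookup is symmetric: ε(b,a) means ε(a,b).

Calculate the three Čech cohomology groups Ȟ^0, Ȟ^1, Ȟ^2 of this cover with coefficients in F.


Ȟ^0 ≅ Z,  Ȟ^1 ≅ 0,  Ȟ^2 ≅ Z/2

intersection data:
  W12={x16,x27,x30} W13={x8,x16,x20} W14={x8,x22,x32} W15={x4,x5,x32} W16={x4,x24,x27} W23={x16,x17,x19} W24={x11,x15,x31} W25={x9,x11,x19} W26={x10,x18,x27,x31} W34={x8,x14,x25,x29} W35={x3,x19,x23} W36={x2,x23,x25} W45={x11,x32,x33} W46={x7,x25,x31} W56={x4,x23,x28}
  W123={x16} W126={x27} W134={x8} W145={x32} W156={x4} W235={x19} W245={x11} W246={x31} W346={x25} W356={x23}
C dims 6,15,10; δ0: rk 5, SNF 1^5; δ1: rk 10, SNF 1^9·2
Ȟ^0 = (6 − 5) − 0 = 1, so Ȟ^0 ≅ Z
Ȟ^1 = (15 − 10) − 5 = 0, so Ȟ^1 ≅ 0
Ȟ^2 = (10 − 0) − 10 = 0 plus torsion [2], so Ȟ^2 ≅ Z/2


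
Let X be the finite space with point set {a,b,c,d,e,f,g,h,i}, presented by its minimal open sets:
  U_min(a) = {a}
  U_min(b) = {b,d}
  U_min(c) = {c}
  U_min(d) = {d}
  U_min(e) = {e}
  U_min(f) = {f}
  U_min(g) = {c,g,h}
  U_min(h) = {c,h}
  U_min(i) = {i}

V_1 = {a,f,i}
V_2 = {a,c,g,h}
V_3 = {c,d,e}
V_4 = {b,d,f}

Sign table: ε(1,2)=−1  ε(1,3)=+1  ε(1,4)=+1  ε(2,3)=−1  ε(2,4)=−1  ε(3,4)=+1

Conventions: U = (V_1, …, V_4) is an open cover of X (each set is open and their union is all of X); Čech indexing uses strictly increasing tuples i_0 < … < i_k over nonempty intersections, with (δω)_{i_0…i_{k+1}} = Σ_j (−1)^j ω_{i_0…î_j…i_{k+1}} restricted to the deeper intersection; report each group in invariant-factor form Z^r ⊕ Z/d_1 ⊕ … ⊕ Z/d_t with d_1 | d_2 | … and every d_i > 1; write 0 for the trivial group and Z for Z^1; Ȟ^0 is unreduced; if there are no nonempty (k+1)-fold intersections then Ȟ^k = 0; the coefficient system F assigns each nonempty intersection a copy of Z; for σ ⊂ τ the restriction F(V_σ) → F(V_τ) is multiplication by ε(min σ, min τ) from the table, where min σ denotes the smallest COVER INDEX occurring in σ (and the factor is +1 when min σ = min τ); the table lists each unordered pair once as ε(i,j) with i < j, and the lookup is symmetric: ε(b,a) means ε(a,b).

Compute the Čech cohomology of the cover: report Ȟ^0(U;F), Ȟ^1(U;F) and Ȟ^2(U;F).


nonempty overlaps:
  V12={a} V14={f} V23={c} V34={d}
C dims 4,4; δ0: rk 3, SNF 1^3
degree 0: 4−3−0 = 1 → Ȟ^0 ≅ Z
degree 1: 4−0−3 = 1 → Ȟ^1 ≅ Z
degree 2: 0−0−0 = 0 → Ȟ^2 ≅ 0

Ȟ^0(U;F) ≅ Z; Ȟ^1(U;F) ≅ Z; Ȟ^2(U;F) ≅ 0


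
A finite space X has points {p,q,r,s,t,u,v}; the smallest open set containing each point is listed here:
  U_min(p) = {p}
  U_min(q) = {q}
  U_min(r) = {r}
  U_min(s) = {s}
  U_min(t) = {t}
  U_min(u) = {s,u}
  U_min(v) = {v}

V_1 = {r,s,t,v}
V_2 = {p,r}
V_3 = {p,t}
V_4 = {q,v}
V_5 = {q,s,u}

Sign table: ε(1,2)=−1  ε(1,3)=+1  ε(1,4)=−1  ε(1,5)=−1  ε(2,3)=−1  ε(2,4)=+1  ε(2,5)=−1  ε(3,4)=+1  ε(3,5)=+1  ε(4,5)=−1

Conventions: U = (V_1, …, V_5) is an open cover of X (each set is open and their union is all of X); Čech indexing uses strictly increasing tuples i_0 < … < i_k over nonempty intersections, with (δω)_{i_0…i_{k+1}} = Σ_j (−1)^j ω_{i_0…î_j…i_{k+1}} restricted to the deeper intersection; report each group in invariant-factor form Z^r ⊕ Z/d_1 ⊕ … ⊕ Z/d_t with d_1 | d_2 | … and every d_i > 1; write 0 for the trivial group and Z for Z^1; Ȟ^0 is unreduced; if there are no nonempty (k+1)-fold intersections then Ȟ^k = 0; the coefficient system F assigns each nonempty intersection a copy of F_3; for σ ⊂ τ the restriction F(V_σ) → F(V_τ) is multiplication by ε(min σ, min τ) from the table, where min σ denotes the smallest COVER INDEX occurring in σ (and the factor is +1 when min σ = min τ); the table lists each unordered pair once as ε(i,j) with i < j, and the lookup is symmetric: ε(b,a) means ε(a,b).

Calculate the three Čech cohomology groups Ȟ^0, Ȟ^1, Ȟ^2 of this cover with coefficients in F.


Ȟ^0(U;F) ≅ 0, Ȟ^1(U;F) ≅ Z/3, Ȟ^2(U;F) ≅ 0

nerve simplices:
  V12={r} V13={t} V14={v} V15={s} V23={p} V45={q}
C dims 5,6; δ0: rk_F3 5
degree 0: 5−5−0 = 0 → Ȟ^0 ≅ 0
degree 1: 6−0−5 = 1 → Ȟ^1 ≅ Z/3
degree 2: 0−0−0 = 0 → Ȟ^2 ≅ 0


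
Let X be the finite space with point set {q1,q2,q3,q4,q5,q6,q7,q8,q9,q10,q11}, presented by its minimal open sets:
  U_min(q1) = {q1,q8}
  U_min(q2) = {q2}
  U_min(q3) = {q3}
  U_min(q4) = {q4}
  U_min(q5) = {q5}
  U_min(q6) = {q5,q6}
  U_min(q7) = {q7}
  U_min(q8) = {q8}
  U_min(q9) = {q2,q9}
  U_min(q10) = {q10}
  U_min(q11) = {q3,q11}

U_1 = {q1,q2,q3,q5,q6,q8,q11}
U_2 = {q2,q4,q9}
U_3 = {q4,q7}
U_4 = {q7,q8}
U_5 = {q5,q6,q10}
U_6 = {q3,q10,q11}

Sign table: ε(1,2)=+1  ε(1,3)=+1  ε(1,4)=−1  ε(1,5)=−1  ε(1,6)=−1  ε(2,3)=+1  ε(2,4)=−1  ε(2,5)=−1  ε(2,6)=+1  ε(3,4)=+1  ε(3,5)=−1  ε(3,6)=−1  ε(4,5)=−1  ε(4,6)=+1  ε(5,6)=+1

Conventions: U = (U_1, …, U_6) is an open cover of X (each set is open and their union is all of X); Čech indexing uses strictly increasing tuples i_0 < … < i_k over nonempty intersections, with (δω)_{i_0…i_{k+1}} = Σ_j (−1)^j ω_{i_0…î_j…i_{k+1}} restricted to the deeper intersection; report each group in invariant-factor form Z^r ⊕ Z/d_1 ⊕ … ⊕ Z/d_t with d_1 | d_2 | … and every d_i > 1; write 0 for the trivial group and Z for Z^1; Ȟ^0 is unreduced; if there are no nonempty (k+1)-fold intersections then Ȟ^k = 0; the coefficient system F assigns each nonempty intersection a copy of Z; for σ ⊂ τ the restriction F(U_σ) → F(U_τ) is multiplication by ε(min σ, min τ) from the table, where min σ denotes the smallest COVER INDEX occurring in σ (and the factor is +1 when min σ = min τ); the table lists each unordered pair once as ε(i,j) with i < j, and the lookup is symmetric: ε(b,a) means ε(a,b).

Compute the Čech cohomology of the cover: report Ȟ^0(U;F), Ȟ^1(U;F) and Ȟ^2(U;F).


Ȟ^0(U;F) ≅ 0, Ȟ^1(U;F) ≅ Z ⊕ Z/2, Ȟ^2(U;F) ≅ 0

cover nerve:
  U12={q2} U14={q8} U15={q5,q6} U16={q3,q11} U23={q4} U34={q7} U56={q10}
C dims 6,7; δ0: rk 6, SNF 1^5·2
Ȟ^0: (6−6)−0=0 ⇒ 0
Ȟ^1: (7−0)−6=1 plus torsion [2] ⇒ Z ⊕ Z/2
Ȟ^2: (0−0)−0=0 ⇒ 0


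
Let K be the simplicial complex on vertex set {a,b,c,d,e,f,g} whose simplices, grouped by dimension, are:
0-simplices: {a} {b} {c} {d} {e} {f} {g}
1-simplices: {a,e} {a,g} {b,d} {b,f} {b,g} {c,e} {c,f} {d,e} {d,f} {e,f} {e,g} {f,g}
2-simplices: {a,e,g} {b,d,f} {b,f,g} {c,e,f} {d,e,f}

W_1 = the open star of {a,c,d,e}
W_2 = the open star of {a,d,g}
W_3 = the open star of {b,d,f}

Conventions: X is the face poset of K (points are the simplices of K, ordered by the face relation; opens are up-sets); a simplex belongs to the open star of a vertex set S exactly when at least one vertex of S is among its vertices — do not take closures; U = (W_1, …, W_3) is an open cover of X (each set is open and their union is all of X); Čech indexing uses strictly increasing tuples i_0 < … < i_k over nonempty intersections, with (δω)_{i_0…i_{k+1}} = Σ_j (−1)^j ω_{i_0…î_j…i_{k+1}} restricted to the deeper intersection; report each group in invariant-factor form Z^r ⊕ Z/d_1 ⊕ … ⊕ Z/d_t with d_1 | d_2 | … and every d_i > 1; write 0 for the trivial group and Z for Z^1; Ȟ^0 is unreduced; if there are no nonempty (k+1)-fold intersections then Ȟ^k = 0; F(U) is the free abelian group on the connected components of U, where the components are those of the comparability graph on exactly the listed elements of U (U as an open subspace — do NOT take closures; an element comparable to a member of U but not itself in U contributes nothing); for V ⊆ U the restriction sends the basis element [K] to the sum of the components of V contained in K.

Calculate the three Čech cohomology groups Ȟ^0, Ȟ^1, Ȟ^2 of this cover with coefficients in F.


Ȟ^0 ≅ Z; Ȟ^1 ≅ Z; Ȟ^2 ≅ 0

intersection data:
  W1={{a},{c},{d},{e},{a,e},{a,g},{b,d},{c,e},{c,f},{d,e},{d,f},{e,f},{e,g},{a,e,g},{b,d,f},{c,e,f},{d,e,f}} W2={{a},{d},{g},{a,e},{a,g},{b,d},{b,g},{d,e},{d,f},{e,g},{f,g},{a,e,g},{b,d,f},{b,f,g},{d,e,f}} W3={{b},{d},{f},{b,d},{b,f},{b,g},{c,f},{d,e},{d,f},{e,f},{f,g},{b,d,f},{b,f,g},{c,e,f},{d,e,f}}
  W12={{a},{d},{a,e},{a,g},{b,d},{d,e},{d,f},{e,g},{a,e,g},{b,d,f},{d,e,f}} W13={{d},{b,d},{c,f},{d,e},{d,f},{e,f},{b,d,f},{c,e,f},{d,e,f}} W23={{d},{b,d},{b,g},{d,e},{d,f},{f,g},{b,d,f},{b,f,g},{d,e,f}}
  W123={{d},{b,d},{d,e},{d,f},{b,d,f},{d,e,f}}
components per intersection:
  W1: {{a},{c},{d},{e},{a,e},{a,g},{b,d},{c,e},{c,f},{d,e},{d,f},{e,f},{e,g},{a,e,g},{b,d,f},{c,e,f},{d,e,f}}
  W2: {{a},{g},{a,e},{a,g},{b,g},{e,g},{f,g},{a,e,g},{b,f,g}} {{d},{b,d},{d,e},{d,f},{b,d,f},{d,e,f}}
  W3: {{b},{d},{f},{b,d},{b,f},{b,g},{c,f},{d,e},{d,f},{e,f},{f,g},{b,d,f},{b,f,g},{c,e,f},{d,e,f}}
  W12: {{a},{a,e},{a,g},{e,g},{a,e,g}} {{d},{b,d},{d,e},{d,f},{b,d,f},{d,e,f}}
  W13: {{d},{b,d},{c,f},{d,e},{d,f},{e,f},{b,d,f},{c,e,f},{d,e,f}}
  W23: {{d},{b,d},{d,e},{d,f},{b,d,f},{d,e,f}} {{b,g},{f,g},{b,f,g}}
  W123: {{d},{b,d},{d,e},{d,f},{b,d,f},{d,e,f}}
C dims 4,5,1; δ0: rk 3, SNF 1^3; δ1: rk 1, SNF 1^1
Ȟ^0 = (4 − 3) − 0 = 1, so Ȟ^0 ≅ Z
Ȟ^1 = (5 − 1) − 3 = 1, so Ȟ^1 ≅ Z
Ȟ^2 = (1 − 0) − 1 = 0, so Ȟ^2 ≅ 0


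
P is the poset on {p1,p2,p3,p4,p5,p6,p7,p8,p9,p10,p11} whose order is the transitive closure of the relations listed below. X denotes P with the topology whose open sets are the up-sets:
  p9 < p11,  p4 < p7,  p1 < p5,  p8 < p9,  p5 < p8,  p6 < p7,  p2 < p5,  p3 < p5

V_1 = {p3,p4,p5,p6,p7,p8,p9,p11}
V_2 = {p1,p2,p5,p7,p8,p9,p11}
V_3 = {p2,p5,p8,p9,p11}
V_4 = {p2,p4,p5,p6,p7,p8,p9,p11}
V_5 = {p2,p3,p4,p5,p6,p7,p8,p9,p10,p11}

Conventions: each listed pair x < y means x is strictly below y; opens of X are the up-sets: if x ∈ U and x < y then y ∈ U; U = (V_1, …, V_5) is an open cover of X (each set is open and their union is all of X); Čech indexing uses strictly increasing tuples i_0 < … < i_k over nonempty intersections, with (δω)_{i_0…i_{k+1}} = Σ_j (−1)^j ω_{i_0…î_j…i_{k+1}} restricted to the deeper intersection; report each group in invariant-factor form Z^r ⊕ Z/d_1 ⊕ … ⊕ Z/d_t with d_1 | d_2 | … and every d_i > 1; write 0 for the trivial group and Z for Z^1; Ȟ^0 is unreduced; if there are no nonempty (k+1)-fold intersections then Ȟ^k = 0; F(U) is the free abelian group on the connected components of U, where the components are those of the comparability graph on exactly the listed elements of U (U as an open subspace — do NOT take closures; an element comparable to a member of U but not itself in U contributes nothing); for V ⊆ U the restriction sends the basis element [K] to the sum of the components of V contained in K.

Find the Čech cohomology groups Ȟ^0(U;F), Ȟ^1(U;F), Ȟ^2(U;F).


nonempty intersections:
  V12={p5,p7,p8,p9,p11} V13={p5,p8,p9,p11} V14={p4,p5,p6,p7,p8,p9,p11} V15={p3,p4,p5,p6,p7,p8,p9,p11} V23={p2,p5,p8,p9,p11} V24={p2,p5,p7,p8,p9,p11} V25={p2,p5,p7,p8,p9,p11} V34={p2,p5,p8,p9,p11} V35={p2,p5,p8,p9,p11} V45={p2,p4,p5,p6,p7,p8,p9,p11}
  V123={p5,p8,p9,p11} V124={p5,p7,p8,p9,p11} V125={p5,p7,p8,p9,p11} V134={p5,p8,p9,p11} V135={p5,p8,p9,p11} V145={p4,p5,p6,p7,p8,p9,p11} V234={p2,p5,p8,p9,p11} V235={p2,p5,p8,p9,p11} V245={p2,p5,p7,p8,p9,p11} V345={p2,p5,p8,p9,p11}
  V1234={p5,p8,p9,p11} V1235={p5,p8,p9,p11} V1245={p5,p7,p8,p9,p11} V1345={p5,p8,p9,p11} V2345={p2,p5,p8,p9,p11}
  V12345={p5,p8,p9,p11}
components per intersection:
  V1: {p3,p5,p8,p9,p11} {p4,p6,p7}
  V2: {p1,p2,p5,p8,p9,p11} {p7}
  V3: {p2,p5,p8,p9,p11}
  V4: {p2,p5,p8,p9,p11} {p4,p6,p7}
  V5: {p2,p3,p5,p8,p9,p11} {p4,p6,p7} {p10}
  V12: {p5,p8,p9,p11} {p7}
  V13: {p5,p8,p9,p11}
  V14: {p4,p6,p7} {p5,p8,p9,p11}
  V15: {p3,p5,p8,p9,p11} {p4,p6,p7}
  V23: {p2,p5,p8,p9,p11}
  V24: {p2,p5,p8,p9,p11} {p7}
  V25: {p2,p5,p8,p9,p11} {p7}
  V34: {p2,p5,p8,p9,p11}
  V35: {p2,p5,p8,p9,p11}
  V45: {p2,p5,p8,p9,p11} {p4,p6,p7}
  V123: {p5,p8,p9,p11}
  V124: {p5,p8,p9,p11} {p7}
  V125: {p5,p8,p9,p11} {p7}
  V134: {p5,p8,p9,p11}
  V135: {p5,p8,p9,p11}
  V145: {p4,p6,p7} {p5,p8,p9,p11}
  V234: {p2,p5,p8,p9,p11}
  V235: {p2,p5,p8,p9,p11}
  V245: {p2,p5,p8,p9,p11} {p7}
  V345: {p2,p5,p8,p9,p11}
  V1234: {p5,p8,p9,p11}
  V1235: {p5,p8,p9,p11}
  V1245: {p5,p8,p9,p11} {p7}
  V1345: {p5,p8,p9,p11}
  V2345: {p2,p5,p8,p9,p11}
  V12345: {p5,p8,p9,p11}
C dims 10,16,14,6; δ0: rk 7, SNF 1^7; δ1: rk 9, SNF 1^9; δ2: rk 5, SNF 1^5
Ȟ^0: (10−7)−0=3 ⇒ Z^3
Ȟ^1: (16−9)−7=0 ⇒ 0
Ȟ^2: (14−5)−9=0 ⇒ 0

Ȟ^0 = Z^3, Ȟ^1 = 0, Ȟ^2 = 0


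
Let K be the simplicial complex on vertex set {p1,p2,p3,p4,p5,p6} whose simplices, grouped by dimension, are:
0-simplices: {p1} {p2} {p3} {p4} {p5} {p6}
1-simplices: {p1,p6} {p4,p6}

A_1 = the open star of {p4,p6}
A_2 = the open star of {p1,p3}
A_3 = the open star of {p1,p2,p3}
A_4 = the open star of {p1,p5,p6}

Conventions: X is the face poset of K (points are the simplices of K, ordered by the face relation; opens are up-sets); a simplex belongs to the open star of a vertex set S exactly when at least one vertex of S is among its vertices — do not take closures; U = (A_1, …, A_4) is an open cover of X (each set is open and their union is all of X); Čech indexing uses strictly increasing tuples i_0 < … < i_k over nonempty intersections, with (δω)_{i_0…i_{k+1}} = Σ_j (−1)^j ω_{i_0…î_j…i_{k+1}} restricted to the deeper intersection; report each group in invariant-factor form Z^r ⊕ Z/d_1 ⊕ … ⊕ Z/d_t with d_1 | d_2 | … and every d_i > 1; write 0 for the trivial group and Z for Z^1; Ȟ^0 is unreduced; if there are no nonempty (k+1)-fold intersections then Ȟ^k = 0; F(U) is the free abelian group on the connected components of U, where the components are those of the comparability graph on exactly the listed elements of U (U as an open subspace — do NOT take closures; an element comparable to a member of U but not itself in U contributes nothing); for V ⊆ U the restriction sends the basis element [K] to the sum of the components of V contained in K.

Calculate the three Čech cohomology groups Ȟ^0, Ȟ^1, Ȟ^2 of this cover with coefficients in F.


Ȟ^0(U;F) ≅ Z^4; Ȟ^1(U;F) ≅ 0; Ȟ^2(U;F) ≅ 0

nerve simplices:
  A1={{p4},{p6},{p1,p6},{p4,p6}} A2={{p1},{p3},{p1,p6}} A3={{p1},{p2},{p3},{p1,p6}} A4={{p1},{p5},{p6},{p1,p6},{p4,p6}}
  A12={{p1,p6}} A13={{p1,p6}} A14={{p6},{p1,p6},{p4,p6}} A23={{p1},{p3},{p1,p6}} A24={{p1},{p1,p6}} A34={{p1},{p1,p6}}
  A123={{p1,p6}} A124={{p1,p6}} A134={{p1,p6}} A234={{p1},{p1,p6}}
  A1234={{p1,p6}}
components per intersection:
  A1: {{p4},{p6},{p1,p6},{p4,p6}}
  A2: {{p1},{p1,p6}} {{p3}}
  A3: {{p1},{p1,p6}} {{p2}} {{p3}}
  A4: {{p1},{p6},{p1,p6},{p4,p6}} {{p5}}
  A12: {{p1,p6}}
  A13: {{p1,p6}}
  A14: {{p6},{p1,p6},{p4,p6}}
  A23: {{p1},{p1,p6}} {{p3}}
  A24: {{p1},{p1,p6}}
  A34: {{p1},{p1,p6}}
  A123: {{p1,p6}}
  A124: {{p1,p6}}
  A134: {{p1,p6}}
  A234: {{p1},{p1,p6}}
  A1234: {{p1,p6}}
C dims 8,7,4,1; δ0: rk 4, SNF 1^4; δ1: rk 3, SNF 1^3; δ2: rk 1, SNF 1^1
degree 0: 8−4−0 = 4 → Ȟ^0 ≅ Z^4
degree 1: 7−3−4 = 0 → Ȟ^1 ≅ 0
degree 2: 4−1−3 = 0 → Ȟ^2 ≅ 0


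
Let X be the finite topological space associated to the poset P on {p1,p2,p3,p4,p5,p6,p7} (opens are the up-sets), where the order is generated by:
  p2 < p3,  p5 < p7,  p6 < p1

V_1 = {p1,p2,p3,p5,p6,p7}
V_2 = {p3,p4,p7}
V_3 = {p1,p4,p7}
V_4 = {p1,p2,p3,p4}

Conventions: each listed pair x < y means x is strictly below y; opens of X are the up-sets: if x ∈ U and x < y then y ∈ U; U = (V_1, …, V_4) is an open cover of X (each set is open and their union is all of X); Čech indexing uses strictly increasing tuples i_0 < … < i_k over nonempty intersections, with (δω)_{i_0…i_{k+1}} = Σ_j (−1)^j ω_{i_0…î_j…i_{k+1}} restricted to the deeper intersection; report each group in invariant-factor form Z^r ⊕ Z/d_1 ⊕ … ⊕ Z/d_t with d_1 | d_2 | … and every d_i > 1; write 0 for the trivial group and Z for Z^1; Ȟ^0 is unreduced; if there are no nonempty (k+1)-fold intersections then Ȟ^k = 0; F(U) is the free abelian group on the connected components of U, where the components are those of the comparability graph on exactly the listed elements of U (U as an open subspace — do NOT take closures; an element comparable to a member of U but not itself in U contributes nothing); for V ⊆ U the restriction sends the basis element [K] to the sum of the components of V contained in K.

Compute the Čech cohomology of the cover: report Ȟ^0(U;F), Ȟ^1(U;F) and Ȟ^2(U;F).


Ȟ^0(U;F) ≅ Z^4,  Ȟ^1(U;F) ≅ 0,  Ȟ^2(U;F) ≅ 0

intersection data:
  V12={p3,p7} V13={p1,p7} V14={p1,p2,p3} V23={p4,p7} V24={p3,p4} V34={p1,p4}
  V123={p7} V124={p3} V134={p1} V234={p4}
components per intersection:
  V1: {p1,p6} {p2,p3} {p5,p7}
  V2: {p3} {p4} {p7}
  V3: {p1} {p4} {p7}
  V4: {p1} {p2,p3} {p4}
  V12: {p3} {p7}
  V13: {p1} {p7}
  V14: {p1} {p2,p3}
  V23: {p4} {p7}
  V24: {p3} {p4}
  V34: {p1} {p4}
  V123: {p7}
  V124: {p3}
  V134: {p1}
  V234: {p4}
C dims 12,12,4; δ0: rk 8, SNF 1^8; δ1: rk 4, SNF 1^4
Ȟ^0 = (12 − 8) − 0 = 4, so Ȟ^0 ≅ Z^4
Ȟ^1 = (12 − 4) − 8 = 0, so Ȟ^1 ≅ 0
Ȟ^2 = (4 − 0) − 4 = 0, so Ȟ^2 ≅ 0


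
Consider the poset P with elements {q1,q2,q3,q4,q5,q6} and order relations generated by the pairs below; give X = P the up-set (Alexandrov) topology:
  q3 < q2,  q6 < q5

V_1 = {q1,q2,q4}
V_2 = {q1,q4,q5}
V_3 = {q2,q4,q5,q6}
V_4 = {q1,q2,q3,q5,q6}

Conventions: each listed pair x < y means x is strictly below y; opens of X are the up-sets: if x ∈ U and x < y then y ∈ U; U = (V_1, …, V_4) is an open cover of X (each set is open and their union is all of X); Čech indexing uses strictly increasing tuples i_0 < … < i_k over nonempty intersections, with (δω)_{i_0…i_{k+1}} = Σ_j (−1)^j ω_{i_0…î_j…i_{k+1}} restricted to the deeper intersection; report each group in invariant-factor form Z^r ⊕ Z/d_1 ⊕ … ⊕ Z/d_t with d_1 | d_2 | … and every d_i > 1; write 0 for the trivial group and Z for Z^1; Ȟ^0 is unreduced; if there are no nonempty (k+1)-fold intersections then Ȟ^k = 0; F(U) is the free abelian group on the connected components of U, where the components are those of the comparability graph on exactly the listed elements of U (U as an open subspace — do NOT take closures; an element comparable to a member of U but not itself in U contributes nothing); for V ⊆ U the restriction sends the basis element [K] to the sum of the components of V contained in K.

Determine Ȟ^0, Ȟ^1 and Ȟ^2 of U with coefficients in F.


Ȟ^0(U;F) ≅ Z^4,  Ȟ^1(U;F) ≅ 0,  Ȟ^2(U;F) ≅ 0

nonempty intersections:
  V12={q1,q4} V13={q2,q4} V14={q1,q2} V23={q4,q5} V24={q1,q5} V34={q2,q5,q6}
  V123={q4} V124={q1} V134={q2} V234={q5}
components per intersection:
  V1: {q1} {q2} {q4}
  V2: {q1} {q4} {q5}
  V3: {q2} {q4} {q5,q6}
  V4: {q1} {q2,q3} {q5,q6}
  V12: {q1} {q4}
  V13: {q2} {q4}
  V14: {q1} {q2}
  V23: {q4} {q5}
  V24: {q1} {q5}
  V34: {q2} {q5,q6}
  V123: {q4}
  V124: {q1}
  V134: {q2}
  V234: {q5}
C dims 12,12,4; δ0: rk 8, SNF 1^8; δ1: rk 4, SNF 1^4
Ȟ^0: (12−8)−0=4 ⇒ Z^4
Ȟ^1: (12−4)−8=0 ⇒ 0
Ȟ^2: (4−0)−4=0 ⇒ 0


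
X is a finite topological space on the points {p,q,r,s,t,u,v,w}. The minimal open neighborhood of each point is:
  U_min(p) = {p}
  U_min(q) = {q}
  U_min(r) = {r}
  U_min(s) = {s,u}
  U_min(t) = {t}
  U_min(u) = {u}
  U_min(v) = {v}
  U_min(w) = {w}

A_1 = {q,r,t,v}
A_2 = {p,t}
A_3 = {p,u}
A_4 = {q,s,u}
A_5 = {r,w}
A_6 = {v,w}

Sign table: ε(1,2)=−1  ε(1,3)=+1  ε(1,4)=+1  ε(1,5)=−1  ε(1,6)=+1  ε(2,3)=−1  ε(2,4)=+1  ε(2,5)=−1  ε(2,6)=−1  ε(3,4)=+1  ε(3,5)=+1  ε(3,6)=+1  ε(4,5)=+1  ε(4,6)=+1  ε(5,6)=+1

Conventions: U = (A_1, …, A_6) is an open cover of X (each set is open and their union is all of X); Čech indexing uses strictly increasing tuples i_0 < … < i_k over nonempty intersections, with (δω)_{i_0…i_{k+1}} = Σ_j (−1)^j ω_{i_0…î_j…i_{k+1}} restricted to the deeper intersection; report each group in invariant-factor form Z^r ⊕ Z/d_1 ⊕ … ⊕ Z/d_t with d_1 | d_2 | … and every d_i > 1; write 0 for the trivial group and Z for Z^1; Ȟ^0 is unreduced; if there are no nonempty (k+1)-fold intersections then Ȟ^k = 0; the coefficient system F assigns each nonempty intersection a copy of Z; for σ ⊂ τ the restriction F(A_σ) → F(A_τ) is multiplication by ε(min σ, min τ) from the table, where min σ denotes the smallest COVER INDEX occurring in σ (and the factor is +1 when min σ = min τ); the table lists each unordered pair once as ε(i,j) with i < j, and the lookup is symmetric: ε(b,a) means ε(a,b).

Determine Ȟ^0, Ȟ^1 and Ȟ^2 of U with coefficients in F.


Ȟ^0 = 0, Ȟ^1 = Z ⊕ Z/2 and Ȟ^2 = 0

nonempty intersections:
  A12={t} A14={q} A15={r} A16={v} A23={p} A34={u} A56={w}
C dims 6,7; δ0: rk 6, SNF 1^5·2
Ȟ^0: (6−6)−0=0 ⇒ 0
Ȟ^1: (7−0)−6=1 plus torsion [2] ⇒ Z ⊕ Z/2
Ȟ^2: (0−0)−0=0 ⇒ 0


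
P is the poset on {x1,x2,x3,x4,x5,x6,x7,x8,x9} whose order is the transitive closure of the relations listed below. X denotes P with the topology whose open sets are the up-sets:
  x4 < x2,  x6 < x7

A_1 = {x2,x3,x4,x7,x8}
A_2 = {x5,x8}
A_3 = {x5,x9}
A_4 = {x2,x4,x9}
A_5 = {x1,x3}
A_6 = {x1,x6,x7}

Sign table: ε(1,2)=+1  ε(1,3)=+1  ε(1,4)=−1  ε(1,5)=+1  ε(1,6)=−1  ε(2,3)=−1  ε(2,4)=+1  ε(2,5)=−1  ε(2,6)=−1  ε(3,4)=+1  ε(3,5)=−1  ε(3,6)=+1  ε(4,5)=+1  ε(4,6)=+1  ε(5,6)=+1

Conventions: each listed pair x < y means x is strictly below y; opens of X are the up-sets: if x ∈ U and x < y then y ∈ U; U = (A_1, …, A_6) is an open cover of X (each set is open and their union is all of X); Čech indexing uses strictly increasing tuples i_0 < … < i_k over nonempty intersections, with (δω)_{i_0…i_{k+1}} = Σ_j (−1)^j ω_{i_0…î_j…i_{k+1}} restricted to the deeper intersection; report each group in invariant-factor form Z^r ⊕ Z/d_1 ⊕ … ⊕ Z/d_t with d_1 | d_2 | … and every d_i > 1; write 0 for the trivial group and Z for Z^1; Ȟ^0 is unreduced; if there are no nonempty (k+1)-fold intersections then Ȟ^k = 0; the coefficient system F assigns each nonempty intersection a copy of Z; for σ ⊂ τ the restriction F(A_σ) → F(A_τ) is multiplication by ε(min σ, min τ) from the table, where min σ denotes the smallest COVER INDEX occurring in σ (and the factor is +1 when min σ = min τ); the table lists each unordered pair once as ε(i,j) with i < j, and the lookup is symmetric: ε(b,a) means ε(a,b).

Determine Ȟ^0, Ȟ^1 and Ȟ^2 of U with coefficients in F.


Ȟ^0(U;F) ≅ 0; Ȟ^1(U;F) ≅ Z ⊕ Z/2; Ȟ^2(U;F) ≅ 0

nonempty intersections:
  A12={x8} A14={x2,x4} A15={x3} A16={x7} A23={x5} A34={x9} A56={x1}
C dims 6,7; δ0: rk 6, SNF 1^5·2
Ȟ^0: (6−6)−0=0 ⇒ 0
Ȟ^1: (7−0)−6=1 plus torsion [2] ⇒ Z ⊕ Z/2
Ȟ^2: (0−0)−0=0 ⇒ 0
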